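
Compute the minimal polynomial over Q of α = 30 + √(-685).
m_α(x) = x^2 - 60x + 1585

From α - 30 = √(-685), squaring gives (α - 30)^2 = -685, i.e. α^2 - 60α + 900 = -685, so α^2 - 60α + 1585 = 0. The discriminant of x^2 - 60x + 1585 is (-60)^2 - 4·(1585) = 3600 - 6340 = -2740, and 4·(-685) is not a perfect square in Q since -685 is squarefree and ≠ 1. Hence x^2 - 60x + 1585 is irreducible over Q and is the minimal polynomial of α.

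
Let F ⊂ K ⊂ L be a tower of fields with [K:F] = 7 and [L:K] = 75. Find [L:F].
[L:F] = 525

The tower law says that for any tower of field extensions F ⊂ K ⊂ L with finite degrees, [L:F] = [L:K] · [K:F]. Here this gives [L:F] = 75 · 7 = 525.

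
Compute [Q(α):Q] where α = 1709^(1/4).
[Q(α):Q] = 4

α is a root of x^4 - 1709. By Eisenstein's criterion at the prime p = 1709 (which divides the constant term 1709 but p^2 = 2920681 does not, since 1709 is squarefree), x^4 - 1709 is irreducible over Q. Hence [Q(α):Q] = 4.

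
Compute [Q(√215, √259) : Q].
[Q(√215, √259) : Q] = 4

[Q(√215):Q] = 2 (min poly x^2 - 215, irreducible since 215 is squarefree > 1). For the top step, suppose √259 ∈ Q(√215), say √259 = c + d√215 with c, d ∈ Q. Squaring: 259 = c^2 + 215d^2 + 2cd√215. Since √215 ∉ Q this forces 2cd = 0. If d = 0 then √259 = c ∈ Q, contradicting 259 squarefree > 1. If c = 0 then 259 = 215d^2, so 215·259 = (215d)^2 is a perfect square in Q — but 215·259 = 55685 is not a perfect square (since 215 and 259 are distinct squarefree integers). Contradiction. Hence √259 ∉ Q(√215), so x^2 - 259 stays irreducible over Q(√215) and [Q(√215, √259) : Q(√215)] = 2. By the tower law, [Q(√215, √259) : Q] = 2 · 2 = 4.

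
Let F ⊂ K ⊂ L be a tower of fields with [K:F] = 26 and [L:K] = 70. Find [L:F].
[L:F] = 1820

The tower law says that for any tower of field extensions F ⊂ K ⊂ L with finite degrees, [L:F] = [L:K] · [K:F]. Here this gives [L:F] = 70 · 26 = 1820.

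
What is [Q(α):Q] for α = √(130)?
[Q(α):Q] = 2

[Q(α):Q] equals the degree of the minimal polynomial of α. Here α^2 = 130 and x^2 - 130 is irreducible (d = 130 is squarefree, ≠ 1, hence not a square), so deg(m_α) = 2. Thus [Q(α):Q] = 2.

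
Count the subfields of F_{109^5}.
F_{109^5} has 2 subfields

The subfields of F_{p^n} are exactly the fields F_{p^d} for d | n (each is the fixed field of the unique index-d subgroup of Gal(F_{p^n}/F_p) ≅ Z/nZ). The divisors of n = 5 are {1, 5}, giving 2 subfields: F_{109^1}, F_{109^5}.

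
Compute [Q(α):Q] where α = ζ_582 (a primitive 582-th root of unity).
[Q(α):Q] = 192

The minimal polynomial of ζ_582 over Q is the 582-th cyclotomic polynomial Φ_582(x), which is irreducible over Q and has degree φ(582) = 192. Hence [Q(α):Q] = φ(582) = 192.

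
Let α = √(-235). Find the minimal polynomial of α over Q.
m_α(x) = x^2 + 235

α satisfies α^2 + 235 = 0, so x^2 + 235 annihilates α. Since d = -235 is squarefree and ≠ 1, it is not a perfect square in Q, so x^2 + 235 has no rational root and is therefore irreducible over Q (a degree-2 polynomial over a field is irreducible iff it has no root). Hence m_α(x) = x^2 + 235.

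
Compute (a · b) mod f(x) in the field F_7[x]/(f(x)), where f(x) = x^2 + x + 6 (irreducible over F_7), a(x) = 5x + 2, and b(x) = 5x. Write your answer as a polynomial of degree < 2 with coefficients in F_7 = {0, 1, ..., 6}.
a · b ≡ 6x + 4 (mod f(x))

Multiply in F_7[x]: a(x)·b(x) = (5x + 2)·(5x) = 4x^2 + 3x. This has degree ≥ 2, so divide by f(x) over F_7: 4x^2 + 3x = (4)·(x^2 + x + 6) + (6x + 4). Hence a·b ≡ 6x + 4 (mod f). (F_7[x]/(f) is a field with 7^2 = 49 elements since f is irreducible of degree 2.)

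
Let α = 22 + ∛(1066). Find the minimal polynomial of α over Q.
m_α(x) = x^3 - 66x^2 + 1452x - 11714

Set β = α - 22 = ∛(1066), so β^3 = 1066. Then (α - 22)^3 - 1066 = 0, i.e. α is a root of g(x) = (x - 22)^3 - 1066 = x^3 - 66x^2 + 1452x - 11714. Since g(x) = h(x - 22) where h(x) = x^3 - 1066, and h is irreducible over Q (because 1066 is not a perfect cube, so h has no rational root, and a monic cubic with no rational root is irreducible), g is also irreducible (irreducibility is preserved under the substitution x → x - 22). Hence m_α(x) = x^3 - 66x^2 + 1452x - 11714.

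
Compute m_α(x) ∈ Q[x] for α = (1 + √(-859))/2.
m_α(x) = x^2 - x + 215

From 2α - 1 = √(-859), squaring gives (2α - 1)^2 = -859, i.e. 4α^2 - 4α + 1 = -859, so α^2 - α + (1 + 859)/4 = 0. Since -859 ≡ 1 (mod 4), (1 + 859)/4 = 215 ∈ Z. The polynomial x^2 - x + 215 has discriminant 1 - 4·(215) = -859, which is not a perfect square in Q (d = -859 is squarefree and ≠ 1), so x^2 - x + 215 is irreducible over Q. It is the minimal polynomial of α.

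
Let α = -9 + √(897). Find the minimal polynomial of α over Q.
m_α(x) = x^2 + 18x - 816

From α + 9 = √(897), squaring gives (α + 9)^2 = 897, i.e. α^2 + 18α + 81 = 897, so α^2 + 18α - 816 = 0. The discriminant of x^2 + 18x - 816 is (18)^2 - 4·(-816) = 324 + 3264 = 3588, and 4·(897) is not a perfect square in Q since 897 is squarefree and ≠ 1. Hence x^2 + 18x - 816 is irreducible over Q and is the minimal polynomial of α.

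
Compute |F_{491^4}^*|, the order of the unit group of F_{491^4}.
|F_{491^4}^*| = 58120048560

F_{491^4} has 491^4 = 58120048561 elements; its multiplicative group consists of all nonzero elements, so |F_{491^4}^*| = 58120048561 - 1 = 58120048560. (It is cyclic since any finite subgroup of the multiplicative group of a field is cyclic.)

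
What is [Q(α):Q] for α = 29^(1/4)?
[Q(α):Q] = 4

α is a root of x^4 - 29. By Eisenstein's criterion at the prime p = 29 (which divides the constant term 29 but p^2 = 841 does not, since 29 is squarefree), x^4 - 29 is irreducible over Q. Hence [Q(α):Q] = 4.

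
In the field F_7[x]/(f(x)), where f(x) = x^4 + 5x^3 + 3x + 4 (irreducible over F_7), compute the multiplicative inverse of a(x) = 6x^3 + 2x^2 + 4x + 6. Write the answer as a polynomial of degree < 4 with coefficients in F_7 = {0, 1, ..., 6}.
a(x)^(-1) ≡ 6x^3 + 2x^2 + x + 5 (mod f(x))

Since f is irreducible over F_7, F_7[x]/(f) is a field and a(x) ≠ 0 has an inverse. Apply the extended Euclidean algorithm to f(x) and a(x) in F_7[x]: f(x) = (6x)·a(x) + (4x^2 + 2x + 4);  a(x) = (5x + 5)·(4x^2 + 2x + 4) + (2x);  (4x^2 + 2x + 4) = (2x + 1)·(2x) + (4). The last nonzero remainder is the constant 4 = gcd(f, a) in F_7. Back-substituting through the division chain expresses 4 = s(x)·a(x) + t(x)·f(x) with s(x) ≡ 3x^3 + x^2 + 4x + 6 (mod f), so (3x^3 + x^2 + 4x + 6)·a(x) ≡ 4 (mod f). Multiplying by 4^(-1) ≡ 2 in F_7 gives a(x)^(-1) ≡ 2·(3x^3 + x^2 + 4x + 6) ≡ 6x^3 + 2x^2 + x + 5 (mod f). Check: (6x^3 + 2x^2 + 4x + 6)·(6x^3 + 2x^2 + x + 5) = x^6 + 3x^5 + 6x^4 + 6x^3 + 5x^2 + 5x + 2 ≡ 1 (mod x^4 + 5x^3 + 3x + 4).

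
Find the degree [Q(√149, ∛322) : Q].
[Q(√149, ∛322) : Q] = 6

Let L = Q(√149, ∛322). Since Q(√149) ⊂ L and [Q(√149):Q] = 2, the tower law gives 2 | [L:Q]. Likewise Q(∛322) ⊂ L with [Q(∛322):Q] = 3 (because 322 is not a perfect cube), so 3 | [L:Q]. As gcd(2,3) = 1, [L:Q] is divisible by 6. Conversely L is generated over Q by √149 and ∛322, so [L:Q] ≤ 2·3 = 6. Therefore [Q(√149, ∛322) : Q] = 6.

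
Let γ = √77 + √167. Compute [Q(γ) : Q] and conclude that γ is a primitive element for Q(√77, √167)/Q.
[Q(γ) : Q] = 4 (equivalently, Q(γ) = Q(√77, √167))

Obviously Q(γ) ⊆ Q(√77, √167), and [Q(√77, √167):Q] = 4 (since 77, 167 are distinct squarefree integers > 1 with 12859 not a perfect square). To show equality we compute the minimal polynomial of γ. From γ = √77 + √167: γ^2 = 77 + 2√(12859) + 167 = 244 + 2√(12859), so γ^2 - 244 = 2√(12859); squaring, (γ^2 - 244)^2 = 4·12859, i.e. γ^4 - 488γ^2 + 59536 - 51436 = 0, i.e. γ^4 - 488γ^2 + 8100 = 0. So γ is a root of x^4 - 488x^2 + 8100. This polynomial is irreducible over Q: it has no rational root (each ±√77 ± √167 is irrational), and any factorization into two quadratics over Q would force √(12859) ∈ Q (pairing opposite roots) or √77, √167 ∈ Q (other pairings), all impossible. Hence [Q(γ):Q] = 4 = [Q(√77, √167):Q], so Q(γ) = Q(√77, √167).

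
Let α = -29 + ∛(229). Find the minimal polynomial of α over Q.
m_α(x) = x^3 + 87x^2 + 2523x + 24160

Set β = α + 29 = ∛(229), so β^3 = 229. Then (α + 29)^3 - 229 = 0, i.e. α is a root of g(x) = (x + 29)^3 - 229 = x^3 + 87x^2 + 2523x + 24160. Since g(x) = h(x + 29) where h(x) = x^3 - 229, and h is irreducible over Q (because 229 is not a perfect cube, so h has no rational root, and a monic cubic with no rational root is irreducible), g is also irreducible (irreducibility is preserved under the substitution x → x + 29). Hence m_α(x) = x^3 + 87x^2 + 2523x + 24160.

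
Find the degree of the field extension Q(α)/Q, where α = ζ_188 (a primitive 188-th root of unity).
[Q(α):Q] = 92

The minimal polynomial of ζ_188 over Q is the 188-th cyclotomic polynomial Φ_188(x), which is irreducible over Q and has degree φ(188) = 92. Hence [Q(α):Q] = φ(188) = 92.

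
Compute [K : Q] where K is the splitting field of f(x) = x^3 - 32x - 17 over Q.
[K : Q] = 6

By the rational root test, any rational root of the monic integer polynomial f(x) = x^3 - 32x - 17 must be an integer dividing the constant term -17, i.e. one of ±{1, 17}. Evaluating: f(1) = -48, f(-1) = 14, f(17) = 4352, f(-17) = -4386; none is 0, so f has no rational root and is therefore irreducible over Q (a cubic with no linear factor over a field is irreducible). For an irreducible cubic, the Galois group is A_3 or S_3 according as the discriminant disc(f) = -4a^3 - 27b^2 = -4·(-32)^3 - 27·(-17)^2 = 123269 is or is not a square in Q. Here disc(f) = 123269 is not a perfect square in Q, so the Galois group of f over Q is not contained in A_3 and must be all of S_3. The splitting field has degree |S_3| = 6 over Q, so [K : Q] = 6.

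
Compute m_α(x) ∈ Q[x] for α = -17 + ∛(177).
m_α(x) = x^3 + 51x^2 + 867x + 4736

Set β = α + 17 = ∛(177), so β^3 = 177. Then (α + 17)^3 - 177 = 0, i.e. α is a root of g(x) = (x + 17)^3 - 177 = x^3 + 51x^2 + 867x + 4736. Since g(x) = h(x + 17) where h(x) = x^3 - 177, and h is irreducible over Q (because 177 is not a perfect cube, so h has no rational root, and a monic cubic with no rational root is irreducible), g is also irreducible (irreducibility is preserved under the substitution x → x + 17). Hence m_α(x) = x^3 + 51x^2 + 867x + 4736.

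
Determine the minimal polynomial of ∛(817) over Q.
m_α(x) = x^3 - 817

α satisfies α^3 = 817, so x^3 - 817 annihilates α. By the rational root test, a rational root p/q (in lowest terms) of x^3 - 817 would satisfy p^3 = 817 q^3, forcing q = 1 and p^3 = 817; but 817 is not a perfect cube, contradiction. A monic cubic over Q with no rational root is irreducible (any nontrivial factorization would include a linear factor). Hence x^3 - 817 is the minimal polynomial of α, and in particular [Q(α):Q] = 3.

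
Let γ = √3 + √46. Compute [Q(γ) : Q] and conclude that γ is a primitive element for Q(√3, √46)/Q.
[Q(γ) : Q] = 4 (equivalently, Q(γ) = Q(√3, √46))

Obviously Q(γ) ⊆ Q(√3, √46), and [Q(√3, √46):Q] = 4 (since 3, 46 are distinct squarefree integers > 1 with 138 not a perfect square). To show equality we compute the minimal polynomial of γ. From γ = √3 + √46: γ^2 = 3 + 2√(138) + 46 = 49 + 2√(138), so γ^2 - 49 = 2√(138); squaring, (γ^2 - 49)^2 = 4·138, i.e. γ^4 - 98γ^2 + 2401 - 552 = 0, i.e. γ^4 - 98γ^2 + 1849 = 0. So γ is a root of x^4 - 98x^2 + 1849. This polynomial is irreducible over Q: it has no rational root (each ±√3 ± √46 is irrational), and any factorization into two quadratics over Q would force √(138) ∈ Q (pairing opposite roots) or √3, √46 ∈ Q (other pairings), all impossible. Hence [Q(γ):Q] = 4 = [Q(√3, √46):Q], so Q(γ) = Q(√3, √46).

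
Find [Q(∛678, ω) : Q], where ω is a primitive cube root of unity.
[Q(∛678, ω) : Q] = 6

[Q(∛678):Q] = 3 (min poly x^3 - 678, irreducible since 678 is not a perfect cube). [Q(ω):Q] = 2 (min poly x^2 + x + 1). Since Q(∛678) ⊂ R and ω ∉ R, we have ω ∉ Q(∛678), so x^2 + x + 1 remains irreducible over Q(∛678) and [Q(∛678, ω) : Q(∛678)] = 2. By the tower law, [Q(∛678, ω) : Q] = 3 · 2 = 6. (In fact Q(∛678, ω) is the splitting field of x^3 - 678 over Q.)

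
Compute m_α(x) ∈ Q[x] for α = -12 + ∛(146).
m_α(x) = x^3 + 36x^2 + 432x + 1582

Set β = α + 12 = ∛(146), so β^3 = 146. Then (α + 12)^3 - 146 = 0, i.e. α is a root of g(x) = (x + 12)^3 - 146 = x^3 + 36x^2 + 432x + 1582. Since g(x) = h(x + 12) where h(x) = x^3 - 146, and h is irreducible over Q (because 146 is not a perfect cube, so h has no rational root, and a monic cubic with no rational root is irreducible), g is also irreducible (irreducibility is preserved under the substitution x → x + 12). Hence m_α(x) = x^3 + 36x^2 + 432x + 1582.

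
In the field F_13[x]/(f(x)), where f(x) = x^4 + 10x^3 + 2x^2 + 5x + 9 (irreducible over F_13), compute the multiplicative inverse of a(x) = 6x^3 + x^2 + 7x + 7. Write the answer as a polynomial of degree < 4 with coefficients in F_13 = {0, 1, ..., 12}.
a(x)^(-1) ≡ 8x^2 + x + 12 (mod f(x))

Since f is irreducible over F_13, F_13[x]/(f) is a field and a(x) ≠ 0 has an inverse. Apply the extended Euclidean algorithm to f(x) and a(x) in F_13[x]: f(x) = (11x + 2)·a(x) + (x^2 + 5x + 8);  a(x) = (6x + 10)·(x^2 + 5x + 8) + (5). The last nonzero remainder is the constant 5 = gcd(f, a) in F_13. Back-substituting through the division chain expresses 5 = s(x)·a(x) + t(x)·f(x) with s(x) ≡ x^2 + 5x + 8 (mod f), so (x^2 + 5x + 8)·a(x) ≡ 5 (mod f). Multiplying by 5^(-1) ≡ 8 in F_13 gives a(x)^(-1) ≡ 8·(x^2 + 5x + 8) ≡ 8x^2 + x + 12 (mod f). Check: (6x^3 + x^2 + 7x + 7)·(8x^2 + x + 12) = 9x^5 + x^4 + 12x^3 + 10x^2 + 6 ≡ 1 (mod x^4 + 10x^3 + 2x^2 + 5x + 9).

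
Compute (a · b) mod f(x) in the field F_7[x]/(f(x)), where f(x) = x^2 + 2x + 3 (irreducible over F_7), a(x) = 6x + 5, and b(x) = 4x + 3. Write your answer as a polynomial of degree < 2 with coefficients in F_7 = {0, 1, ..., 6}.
a · b ≡ 4x + 6 (mod f(x))

Multiply in F_7[x]: a(x)·b(x) = (6x + 5)·(4x + 3) = 3x^2 + 3x + 1. This has degree ≥ 2, so divide by f(x) over F_7: 3x^2 + 3x + 1 = (3)·(x^2 + 2x + 3) + (4x + 6). Hence a·b ≡ 4x + 6 (mod f). (F_7[x]/(f) is a field with 7^2 = 49 elements since f is irreducible of degree 2.)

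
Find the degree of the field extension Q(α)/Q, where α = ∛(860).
[Q(α):Q] = 3

The minimal polynomial of α is x^3 - 860, irreducible over Q since 860 is not a perfect cube (so x^3 - 860 has no rational root). Hence [Q(α):Q] = deg(m_α) = 3.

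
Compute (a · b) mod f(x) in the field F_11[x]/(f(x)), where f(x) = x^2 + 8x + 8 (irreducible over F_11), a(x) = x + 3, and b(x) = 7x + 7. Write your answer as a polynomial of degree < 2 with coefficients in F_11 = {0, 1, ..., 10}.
a · b ≡ 5x + 9 (mod f(x))

Multiply in F_11[x]: a(x)·b(x) = (x + 3)·(7x + 7) = 7x^2 + 6x + 10. This has degree ≥ 2, so divide by f(x) over F_11: 7x^2 + 6x + 10 = (7)·(x^2 + 8x + 8) + (5x + 9). Hence a·b ≡ 5x + 9 (mod f). (F_11[x]/(f) is a field with 11^2 = 121 elements since f is irreducible of degree 2.)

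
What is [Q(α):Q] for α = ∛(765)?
[Q(α):Q] = 3

The minimal polynomial of α is x^3 - 765, irreducible over Q since 765 is not a perfect cube (so x^3 - 765 has no rational root). Hence [Q(α):Q] = deg(m_α) = 3.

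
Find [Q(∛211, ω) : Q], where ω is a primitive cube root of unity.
[Q(∛211, ω) : Q] = 6

[Q(∛211):Q] = 3 (min poly x^3 - 211, irreducible since 211 is not a perfect cube). [Q(ω):Q] = 2 (min poly x^2 + x + 1). Since Q(∛211) ⊂ R and ω ∉ R, we have ω ∉ Q(∛211), so x^2 + x + 1 remains irreducible over Q(∛211) and [Q(∛211, ω) : Q(∛211)] = 2. By the tower law, [Q(∛211, ω) : Q] = 3 · 2 = 6. (In fact Q(∛211, ω) is the splitting field of x^3 - 211 over Q.)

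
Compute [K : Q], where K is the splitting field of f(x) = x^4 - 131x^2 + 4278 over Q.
[K : Q] = 4

Solving the quadratic in x^2: x^2 = (131 ± √(131^2 - 4·4278))/2 = (131 ± √49)/2 = (131 ± 7)/2, giving x^2 = 69 or x^2 = 62. So f(x) = (x^2 - 69)(x^2 - 62) and the roots of f are ±√69, ±√62. Hence the splitting field is K = Q(√69, √62). Since 69 and 62 are distinct squarefree integers > 1, their product 4278 is not a perfect square, so √62 ∉ Q(√69). By the tower law [K:Q] = [Q(√69,√62):Q(√69)] · [Q(√69):Q] = 2 · 2 = 4.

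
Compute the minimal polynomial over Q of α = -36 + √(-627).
m_α(x) = x^2 + 72x + 1923

From α + 36 = √(-627), squaring gives (α + 36)^2 = -627, i.e. α^2 + 72α + 1296 = -627, so α^2 + 72α + 1923 = 0. The discriminant of x^2 + 72x + 1923 is (72)^2 - 4·(1923) = 5184 - 7692 = -2508, and 4·(-627) is not a perfect square in Q since -627 is squarefree and ≠ 1. Hence x^2 + 72x + 1923 is irreducible over Q and is the minimal polynomial of α.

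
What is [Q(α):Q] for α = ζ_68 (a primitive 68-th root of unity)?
[Q(α):Q] = 32

The minimal polynomial of ζ_68 over Q is the 68-th cyclotomic polynomial Φ_68(x), which is irreducible over Q and has degree φ(68) = 32. Hence [Q(α):Q] = φ(68) = 32.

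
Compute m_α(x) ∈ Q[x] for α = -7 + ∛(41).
m_α(x) = x^3 + 21x^2 + 147x + 302

Set β = α + 7 = ∛(41), so β^3 = 41. Then (α + 7)^3 - 41 = 0, i.e. α is a root of g(x) = (x + 7)^3 - 41 = x^3 + 21x^2 + 147x + 302. Since g(x) = h(x + 7) where h(x) = x^3 - 41, and h is irreducible over Q (because 41 is not a perfect cube, so h has no rational root, and a monic cubic with no rational root is irreducible), g is also irreducible (irreducibility is preserved under the substitution x → x + 7). Hence m_α(x) = x^3 + 21x^2 + 147x + 302.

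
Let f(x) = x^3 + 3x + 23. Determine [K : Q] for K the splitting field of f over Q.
[K : Q] = 6

By the rational root test, any rational root of the monic integer polynomial f(x) = x^3 + 3x + 23 must be an integer dividing the constant term 23, i.e. one of ±{1, 23}. Evaluating: f(1) = 27, f(-1) = 19, f(23) = 12259, f(-23) = -12213; none is 0, so f has no rational root and is therefore irreducible over Q (a cubic with no linear factor over a field is irreducible). For an irreducible cubic, the Galois group is A_3 or S_3 according as the discriminant disc(f) = -4a^3 - 27b^2 = -4·(3)^3 - 27·(23)^2 = -14391 is or is not a square in Q. Here disc(f) = -14391 is not a perfect square in Q, so the Galois group of f over Q is not contained in A_3 and must be all of S_3. The splitting field has degree |S_3| = 6 over Q, so [K : Q] = 6.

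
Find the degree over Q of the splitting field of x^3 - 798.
[K : Q] = 6

The roots of x^3 - 798 are ∛798, ω∛798, ω^2∛798 where ω = e^(2πi/3) is a primitive cube root of unity, so K = Q(∛798, ω). Now [Q(∛798):Q] = 3 (since 798 is not a perfect cube, x^3 - 798 is irreducible) and [Q(ω):Q] = 2. Both 2 and 3 divide [K:Q], and [K:Q] ≤ 3·2 = 6, so [K:Q] = 6. (Equivalently: Q(∛798) ⊂ R but ω ∉ R, so [K : Q(∛798)] = 2.)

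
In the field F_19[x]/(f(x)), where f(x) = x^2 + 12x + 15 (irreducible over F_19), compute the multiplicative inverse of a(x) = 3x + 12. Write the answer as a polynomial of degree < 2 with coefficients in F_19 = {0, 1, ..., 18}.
a(x)^(-1) ≡ 3x + 5 (mod f(x))

Since f is irreducible over F_19, F_19[x]/(f) is a field and a(x) ≠ 0 has an inverse. Apply the extended Euclidean algorithm to f(x) and a(x) in F_19[x]: f(x) = (13x + 9)·a(x) + (2). The last nonzero remainder is the constant 2 = gcd(f, a) in F_19. Back-substituting through the division chain expresses 2 = s(x)·a(x) + t(x)·f(x) with s(x) ≡ 6x + 10 (mod f), so (6x + 10)·a(x) ≡ 2 (mod f). Multiplying by 2^(-1) ≡ 10 in F_19 gives a(x)^(-1) ≡ 10·(6x + 10) ≡ 3x + 5 (mod f). Check: (3x + 12)·(3x + 5) = 9x^2 + 13x + 3 ≡ 1 (mod x^2 + 12x + 15).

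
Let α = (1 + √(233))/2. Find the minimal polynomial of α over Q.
m_α(x) = x^2 - x - 58

From 2α - 1 = √(233), squaring gives (2α - 1)^2 = 233, i.e. 4α^2 - 4α + 1 = 233, so α^2 - α + (1 - 233)/4 = 0. Since 233 ≡ 1 (mod 4), (1 - 233)/4 = -58 ∈ Z. The polynomial x^2 - x - 58 has discriminant 1 - 4·(-58) = 233, which is not a perfect square in Q (d = 233 is squarefree and ≠ 1), so x^2 - x - 58 is irreducible over Q. It is the minimal polynomial of α.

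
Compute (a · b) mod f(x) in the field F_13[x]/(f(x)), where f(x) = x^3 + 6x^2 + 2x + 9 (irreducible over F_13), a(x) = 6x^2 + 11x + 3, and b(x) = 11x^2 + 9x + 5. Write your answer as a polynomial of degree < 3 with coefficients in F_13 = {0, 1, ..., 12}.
a · b ≡ 4x^2 + 8x + 2 (mod f(x))

Multiply in F_13[x]: a(x)·b(x) = (6x^2 + 11x + 3)·(11x^2 + 9x + 5) = x^4 + 6x^3 + 6x^2 + 4x + 2. This has degree ≥ 3, so divide by f(x) over F_13: x^4 + 6x^3 + 6x^2 + 4x + 2 = (x)·(x^3 + 6x^2 + 2x + 9) + (4x^2 + 8x + 2). Hence a·b ≡ 4x^2 + 8x + 2 (mod f). (F_13[x]/(f) is a field with 13^3 = 2197 elements since f is irreducible of degree 3.)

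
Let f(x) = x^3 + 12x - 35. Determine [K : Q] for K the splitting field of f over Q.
[K : Q] = 6

By the rational root test, any rational root of the monic integer polynomial f(x) = x^3 + 12x - 35 must be an integer dividing the constant term -35, i.e. one of ±{1, 5, 7, 35}. Evaluating: f(1) = -22, f(-1) = -48, f(5) = 150, f(-5) = -220, f(7) = 392, f(-7) = -462, f(35) = 43260, f(-35) = -43330; none is 0, so f has no rational root and is therefore irreducible over Q (a cubic with no linear factor over a field is irreducible). For an irreducible cubic, the Galois group is A_3 or S_3 according as the discriminant disc(f) = -4a^3 - 27b^2 = -4·(12)^3 - 27·(-35)^2 = -39987 is or is not a square in Q. Here disc(f) = -39987 is not a perfect square in Q, so the Galois group of f over Q is not contained in A_3 and must be all of S_3. The splitting field has degree |S_3| = 6 over Q, so [K : Q] = 6.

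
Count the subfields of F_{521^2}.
F_{521^2} has 2 subfields

The subfields of F_{p^n} are exactly the fields F_{p^d} for d | n (each is the fixed field of the unique index-d subgroup of Gal(F_{p^n}/F_p) ≅ Z/nZ). The divisors of n = 2 are {1, 2}, giving 2 subfields: F_{521^1}, F_{521^2}.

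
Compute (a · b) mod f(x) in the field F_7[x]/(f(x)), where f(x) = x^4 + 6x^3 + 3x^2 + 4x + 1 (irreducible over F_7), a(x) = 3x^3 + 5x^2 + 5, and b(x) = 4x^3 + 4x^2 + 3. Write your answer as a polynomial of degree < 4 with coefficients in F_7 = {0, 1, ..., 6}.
a · b ≡ 3x^3 + x^2 + 5x + 1 (mod f(x))

Multiply in F_7[x]: a(x)·b(x) = (3x^3 + 5x^2 + 5)·(4x^3 + 4x^2 + 3) = 5x^6 + 4x^5 + 6x^4 + x^3 + 1. This has degree ≥ 4, so divide by f(x) over F_7: 5x^6 + 4x^5 + 6x^4 + x^3 + 1 = (5x^2 + 2x)·(x^4 + 6x^3 + 3x^2 + 4x + 1) + (3x^3 + x^2 + 5x + 1). Hence a·b ≡ 3x^3 + x^2 + 5x + 1 (mod f). (F_7[x]/(f) is a field with 7^4 = 2401 elements since f is irreducible of degree 4.)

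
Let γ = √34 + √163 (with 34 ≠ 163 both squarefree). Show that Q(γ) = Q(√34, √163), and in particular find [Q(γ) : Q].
[Q(γ) : Q] = 4 (equivalently, Q(γ) = Q(√34, √163))

Obviously Q(γ) ⊆ Q(√34, √163), and [Q(√34, √163):Q] = 4 (since 34, 163 are distinct squarefree integers > 1 with 5542 not a perfect square). To show equality we compute the minimal polynomial of γ. From γ = √34 + √163: γ^2 = 34 + 2√(5542) + 163 = 197 + 2√(5542), so γ^2 - 197 = 2√(5542); squaring, (γ^2 - 197)^2 = 4·5542, i.e. γ^4 - 394γ^2 + 38809 - 22168 = 0, i.e. γ^4 - 394γ^2 + 16641 = 0. So γ is a root of x^4 - 394x^2 + 16641. This polynomial is irreducible over Q: it has no rational root (each ±√34 ± √163 is irrational), and any factorization into two quadratics over Q would force √(5542) ∈ Q (pairing opposite roots) or √34, √163 ∈ Q (other pairings), all impossible. Hence [Q(γ):Q] = 4 = [Q(√34, √163):Q], so Q(γ) = Q(√34, √163).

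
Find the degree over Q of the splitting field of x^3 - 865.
[K : Q] = 6

The roots of x^3 - 865 are ∛865, ω∛865, ω^2∛865 where ω = e^(2πi/3) is a primitive cube root of unity, so K = Q(∛865, ω). Now [Q(∛865):Q] = 3 (since 865 is not a perfect cube, x^3 - 865 is irreducible) and [Q(ω):Q] = 2. Both 2 and 3 divide [K:Q], and [K:Q] ≤ 3·2 = 6, so [K:Q] = 6. (Equivalently: Q(∛865) ⊂ R but ω ∉ R, so [K : Q(∛865)] = 2.)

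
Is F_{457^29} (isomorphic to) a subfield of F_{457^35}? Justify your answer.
No: F_{457^29} is not a subfield of F_{457^35}

F_{p^m} embeds in F_{p^n} iff m | n. Here 29 ∤ 35 (since 35 = 1·29 + 6 with remainder 6 ≠ 0), so F_{457^29} is not a subfield of F_{457^35}. Equivalently: if it were, the tower law would give 29 = [F_{457^29}:F_457] dividing [F_{457^35}:F_457] = 35, contradiction.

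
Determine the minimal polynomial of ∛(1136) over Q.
m_α(x) = x^3 - 1136

α satisfies α^3 = 1136, so x^3 - 1136 annihilates α. By the rational root test, a rational root p/q (in lowest terms) of x^3 - 1136 would satisfy p^3 = 1136 q^3, forcing q = 1 and p^3 = 1136; but 1136 is not a perfect cube, contradiction. A monic cubic over Q with no rational root is irreducible (any nontrivial factorization would include a linear factor). Hence x^3 - 1136 is the minimal polynomial of α, and in particular [Q(α):Q] = 3.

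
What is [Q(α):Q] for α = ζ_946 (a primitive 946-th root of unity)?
[Q(α):Q] = 420

The minimal polynomial of ζ_946 over Q is the 946-th cyclotomic polynomial Φ_946(x), which is irreducible over Q and has degree φ(946) = 420. Hence [Q(α):Q] = φ(946) = 420.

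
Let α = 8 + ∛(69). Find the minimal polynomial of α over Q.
m_α(x) = x^3 - 24x^2 + 192x - 581

Set β = α - 8 = ∛(69), so β^3 = 69. Then (α - 8)^3 - 69 = 0, i.e. α is a root of g(x) = (x - 8)^3 - 69 = x^3 - 24x^2 + 192x - 581. Since g(x) = h(x - 8) where h(x) = x^3 - 69, and h is irreducible over Q (because 69 is not a perfect cube, so h has no rational root, and a monic cubic with no rational root is irreducible), g is also irreducible (irreducibility is preserved under the substitution x → x - 8). Hence m_α(x) = x^3 - 24x^2 + 192x - 581.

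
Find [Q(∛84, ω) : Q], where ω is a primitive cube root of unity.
[Q(∛84, ω) : Q] = 6

[Q(∛84):Q] = 3 (min poly x^3 - 84, irreducible since 84 is not a perfect cube). [Q(ω):Q] = 2 (min poly x^2 + x + 1). Since Q(∛84) ⊂ R and ω ∉ R, we have ω ∉ Q(∛84), so x^2 + x + 1 remains irreducible over Q(∛84) and [Q(∛84, ω) : Q(∛84)] = 2. By the tower law, [Q(∛84, ω) : Q] = 3 · 2 = 6. (In fact Q(∛84, ω) is the splitting field of x^3 - 84 over Q.)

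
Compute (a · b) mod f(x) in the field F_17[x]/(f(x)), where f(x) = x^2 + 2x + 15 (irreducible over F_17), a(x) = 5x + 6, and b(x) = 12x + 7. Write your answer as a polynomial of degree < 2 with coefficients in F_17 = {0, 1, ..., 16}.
a · b ≡ 4x + 9 (mod f(x))

Multiply in F_17[x]: a(x)·b(x) = (5x + 6)·(12x + 7) = 9x^2 + 5x + 8. This has degree ≥ 2, so divide by f(x) over F_17: 9x^2 + 5x + 8 = (9)·(x^2 + 2x + 15) + (4x + 9). Hence a·b ≡ 4x + 9 (mod f). (F_17[x]/(f) is a field with 17^2 = 289 elements since f is irreducible of degree 2.)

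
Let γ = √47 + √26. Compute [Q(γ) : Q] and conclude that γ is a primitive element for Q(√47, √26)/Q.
[Q(γ) : Q] = 4 (equivalently, Q(γ) = Q(√47, √26))

Obviously Q(γ) ⊆ Q(√47, √26), and [Q(√47, √26):Q] = 4 (since 47, 26 are distinct squarefree integers > 1 with 1222 not a perfect square). To show equality we compute the minimal polynomial of γ. From γ = √47 + √26: γ^2 = 47 + 2√(1222) + 26 = 73 + 2√(1222), so γ^2 - 73 = 2√(1222); squaring, (γ^2 - 73)^2 = 4·1222, i.e. γ^4 - 146γ^2 + 5329 - 4888 = 0, i.e. γ^4 - 146γ^2 + 441 = 0. So γ is a root of x^4 - 146x^2 + 441. This polynomial is irreducible over Q: it has no rational root (each ±√47 ± √26 is irrational), and any factorization into two quadratics over Q would force √(1222) ∈ Q (pairing opposite roots) or √47, √26 ∈ Q (other pairings), all impossible. Hence [Q(γ):Q] = 4 = [Q(√47, √26):Q], so Q(γ) = Q(√47, √26).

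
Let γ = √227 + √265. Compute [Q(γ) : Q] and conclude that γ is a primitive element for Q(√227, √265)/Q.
[Q(γ) : Q] = 4 (equivalently, Q(γ) = Q(√227, √265))

Obviously Q(γ) ⊆ Q(√227, √265), and [Q(√227, √265):Q] = 4 (since 227, 265 are distinct squarefree integers > 1 with 60155 not a perfect square). To show equality we compute the minimal polynomial of γ. From γ = √227 + √265: γ^2 = 227 + 2√(60155) + 265 = 492 + 2√(60155), so γ^2 - 492 = 2√(60155); squaring, (γ^2 - 492)^2 = 4·60155, i.e. γ^4 - 984γ^2 + 242064 - 240620 = 0, i.e. γ^4 - 984γ^2 + 1444 = 0. So γ is a root of x^4 - 984x^2 + 1444. This polynomial is irreducible over Q: it has no rational root (each ±√227 ± √265 is irrational), and any factorization into two quadratics over Q would force √(60155) ∈ Q (pairing opposite roots) or √227, √265 ∈ Q (other pairings), all impossible. Hence [Q(γ):Q] = 4 = [Q(√227, √265):Q], so Q(γ) = Q(√227, √265).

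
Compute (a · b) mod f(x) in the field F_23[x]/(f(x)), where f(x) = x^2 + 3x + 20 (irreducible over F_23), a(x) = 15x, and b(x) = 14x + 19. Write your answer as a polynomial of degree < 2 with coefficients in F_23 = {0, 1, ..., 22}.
a · b ≡ 9 (mod f(x))

Multiply in F_23[x]: a(x)·b(x) = (15x)·(14x + 19) = 3x^2 + 9x. This has degree ≥ 2, so divide by f(x) over F_23: 3x^2 + 9x = (3)·(x^2 + 3x + 20) + (9). Hence a·b ≡ 9 (mod f). (F_23[x]/(f) is a field with 23^2 = 529 elements since f is irreducible of degree 2.)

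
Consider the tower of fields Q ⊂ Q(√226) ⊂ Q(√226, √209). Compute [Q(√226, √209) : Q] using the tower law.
[Q(√226, √209) : Q] = 4

[Q(√226):Q] = 2 (min poly x^2 - 226, irreducible since 226 is squarefree > 1). For the top step, suppose √209 ∈ Q(√226), say √209 = c + d√226 with c, d ∈ Q. Squaring: 209 = c^2 + 226d^2 + 2cd√226. Since √226 ∉ Q this forces 2cd = 0. If d = 0 then √209 = c ∈ Q, contradicting 209 squarefree > 1. If c = 0 then 209 = 226d^2, so 226·209 = (226d)^2 is a perfect square in Q — but 226·209 = 47234 is not a perfect square (since 226 and 209 are distinct squarefree integers). Contradiction. Hence √209 ∉ Q(√226), so x^2 - 209 stays irreducible over Q(√226) and [Q(√226, √209) : Q(√226)] = 2. By the tower law, [Q(√226, √209) : Q] = 2 · 2 = 4.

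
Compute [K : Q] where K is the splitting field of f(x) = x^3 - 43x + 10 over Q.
[K : Q] = 6

By the rational root test, any rational root of the monic integer polynomial f(x) = x^3 - 43x + 10 must be an integer dividing the constant term 10, i.e. one of ±{1, 2, 5, 10}. Evaluating: f(1) = -32, f(-1) = 52, f(2) = -68, f(-2) = 88, f(5) = -80, f(-5) = 100, f(10) = 580, f(-10) = -560; none is 0, so f has no rational root and is therefore irreducible over Q (a cubic with no linear factor over a field is irreducible). For an irreducible cubic, the Galois group is A_3 or S_3 according as the discriminant disc(f) = -4a^3 - 27b^2 = -4·(-43)^3 - 27·(10)^2 = 315328 is or is not a square in Q. Here disc(f) = 315328 is not a perfect square in Q, so the Galois group of f over Q is not contained in A_3 and must be all of S_3. The splitting field has degree |S_3| = 6 over Q, so [K : Q] = 6.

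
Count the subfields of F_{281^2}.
F_{281^2} has 2 subfields

The subfields of F_{p^n} are exactly the fields F_{p^d} for d | n (each is the fixed field of the unique index-d subgroup of Gal(F_{p^n}/F_p) ≅ Z/nZ). The divisors of n = 2 are {1, 2}, giving 2 subfields: F_{281^1}, F_{281^2}.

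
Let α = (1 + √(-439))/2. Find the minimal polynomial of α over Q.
m_α(x) = x^2 - x + 110

From 2α - 1 = √(-439), squaring gives (2α - 1)^2 = -439, i.e. 4α^2 - 4α + 1 = -439, so α^2 - α + (1 + 439)/4 = 0. Since -439 ≡ 1 (mod 4), (1 + 439)/4 = 110 ∈ Z. The polynomial x^2 - x + 110 has discriminant 1 - 4·(110) = -439, which is not a perfect square in Q (d = -439 is squarefree and ≠ 1), so x^2 - x + 110 is irreducible over Q. It is the minimal polynomial of α.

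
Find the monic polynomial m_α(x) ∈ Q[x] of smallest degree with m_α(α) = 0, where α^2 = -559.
m_α(x) = x^2 + 559

α satisfies α^2 + 559 = 0, so x^2 + 559 annihilates α. Since d = -559 is squarefree and ≠ 1, it is not a perfect square in Q, so x^2 + 559 has no rational root and is therefore irreducible over Q (a degree-2 polynomial over a field is irreducible iff it has no root). Hence m_α(x) = x^2 + 559.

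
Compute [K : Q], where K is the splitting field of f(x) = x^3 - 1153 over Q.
[K : Q] = 6

The roots of x^3 - 1153 are ∛1153, ω∛1153, ω^2∛1153 where ω = e^(2πi/3) is a primitive cube root of unity, so K = Q(∛1153, ω). Now [Q(∛1153):Q] = 3 (since 1153 is not a perfect cube, x^3 - 1153 is irreducible) and [Q(ω):Q] = 2. Both 2 and 3 divide [K:Q], and [K:Q] ≤ 3·2 = 6, so [K:Q] = 6. (Equivalently: Q(∛1153) ⊂ R but ω ∉ R, so [K : Q(∛1153)] = 2.)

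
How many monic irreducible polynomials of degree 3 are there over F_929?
There are 267254720 monic irreducible polynomials of degree 3 over F_929

Each element of F_{929^3} that lies in no proper subfield is a root of exactly one monic irreducible of degree 3 over F_929, and each such polynomial has 3 distinct roots in F_{929^3}. By Möbius inversion the count is N_929(3) = (1/3) Σ_{d|3} μ(3/d) · 929^d = (1/3)(μ(3)·929^1 + μ(1)·929^3) = 801764160/3 = 267254720.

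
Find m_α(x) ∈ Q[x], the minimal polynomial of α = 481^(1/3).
m_α(x) = x^3 - 481

α satisfies α^3 = 481, so x^3 - 481 annihilates α. By the rational root test, a rational root p/q (in lowest terms) of x^3 - 481 would satisfy p^3 = 481 q^3, forcing q = 1 and p^3 = 481; but 481 is not a perfect cube, contradiction. A monic cubic over Q with no rational root is irreducible (any nontrivial factorization would include a linear factor). Hence x^3 - 481 is the minimal polynomial of α, and in particular [Q(α):Q] = 3.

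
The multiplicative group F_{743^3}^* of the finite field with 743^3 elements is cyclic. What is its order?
|F_{743^3}^*| = 410172406

F_{743^3} has 743^3 = 410172407 elements; its multiplicative group consists of all nonzero elements, so |F_{743^3}^*| = 410172407 - 1 = 410172406. (It is cyclic since any finite subgroup of the multiplicative group of a field is cyclic.)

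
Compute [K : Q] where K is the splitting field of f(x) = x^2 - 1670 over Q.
[K : Q] = 2

f(x) = x^2 - 1670 factors as (x - √1670)(x + √1670). The splitting field is K = Q(√1670). Since 1670 is squarefree and > 1, it is not a perfect square, so x^2 - 1670 is irreducible over Q and [Q(√1670) : Q] = 2. Hence [K : Q] = 2.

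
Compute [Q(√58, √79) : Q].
[Q(√58, √79) : Q] = 4

[Q(√58):Q] = 2 (min poly x^2 - 58, irreducible since 58 is squarefree > 1). For the top step, suppose √79 ∈ Q(√58), say √79 = c + d√58 with c, d ∈ Q. Squaring: 79 = c^2 + 58d^2 + 2cd√58. Since √58 ∉ Q this forces 2cd = 0. If d = 0 then √79 = c ∈ Q, contradicting 79 squarefree > 1. If c = 0 then 79 = 58d^2, so 58·79 = (58d)^2 is a perfect square in Q — but 58·79 = 4582 is not a perfect square (since 58 and 79 are distinct squarefree integers). Contradiction. Hence √79 ∉ Q(√58), so x^2 - 79 stays irreducible over Q(√58) and [Q(√58, √79) : Q(√58)] = 2. By the tower law, [Q(√58, √79) : Q] = 2 · 2 = 4.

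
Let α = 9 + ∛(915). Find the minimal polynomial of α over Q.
m_α(x) = x^3 - 27x^2 + 243x - 1644

Set β = α - 9 = ∛(915), so β^3 = 915. Then (α - 9)^3 - 915 = 0, i.e. α is a root of g(x) = (x - 9)^3 - 915 = x^3 - 27x^2 + 243x - 1644. Since g(x) = h(x - 9) where h(x) = x^3 - 915, and h is irreducible over Q (because 915 is not a perfect cube, so h has no rational root, and a monic cubic with no rational root is irreducible), g is also irreducible (irreducibility is preserved under the substitution x → x - 9). Hence m_α(x) = x^3 - 27x^2 + 243x - 1644.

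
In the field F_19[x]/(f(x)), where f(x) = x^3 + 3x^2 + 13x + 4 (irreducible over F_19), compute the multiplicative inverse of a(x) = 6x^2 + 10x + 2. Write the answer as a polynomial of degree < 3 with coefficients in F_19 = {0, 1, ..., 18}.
a(x)^(-1) ≡ 8x^2 + 14x + 12 (mod f(x))

Since f is irreducible over F_19, F_19[x]/(f) is a field and a(x) ≠ 0 has an inverse. Apply the extended Euclidean algorithm to f(x) and a(x) in F_19[x]: f(x) = (16x + 15)·a(x) + (2x + 12);  a(x) = (3x + 6)·(2x + 12) + (6). The last nonzero remainder is the constant 6 = gcd(f, a) in F_19. Back-substituting through the division chain expresses 6 = s(x)·a(x) + t(x)·f(x) with s(x) ≡ 10x^2 + 8x + 15 (mod f), so (10x^2 + 8x + 15)·a(x) ≡ 6 (mod f). Multiplying by 6^(-1) ≡ 16 in F_19 gives a(x)^(-1) ≡ 16·(10x^2 + 8x + 15) ≡ 8x^2 + 14x + 12 (mod f). Check: (6x^2 + 10x + 2)·(8x^2 + 14x + 12) = 10x^4 + 12x^3 + 15x + 5 ≡ 1 (mod x^3 + 3x^2 + 13x + 4).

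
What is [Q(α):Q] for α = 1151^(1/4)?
[Q(α):Q] = 4

α is a root of x^4 - 1151. By Eisenstein's criterion at the prime p = 1151 (which divides the constant term 1151 but p^2 = 1324801 does not, since 1151 is squarefree), x^4 - 1151 is irreducible over Q. Hence [Q(α):Q] = 4.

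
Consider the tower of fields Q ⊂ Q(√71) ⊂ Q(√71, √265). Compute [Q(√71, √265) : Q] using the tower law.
[Q(√71, √265) : Q] = 4

[Q(√71):Q] = 2 (min poly x^2 - 71, irreducible since 71 is squarefree > 1). For the top step, suppose √265 ∈ Q(√71), say √265 = c + d√71 with c, d ∈ Q. Squaring: 265 = c^2 + 71d^2 + 2cd√71. Since √71 ∉ Q this forces 2cd = 0. If d = 0 then √265 = c ∈ Q, contradicting 265 squarefree > 1. If c = 0 then 265 = 71d^2, so 71·265 = (71d)^2 is a perfect square in Q — but 71·265 = 18815 is not a perfect square (since 71 and 265 are distinct squarefree integers). Contradiction. Hence √265 ∉ Q(√71), so x^2 - 265 stays irreducible over Q(√71) and [Q(√71, √265) : Q(√71)] = 2. By the tower law, [Q(√71, √265) : Q] = 2 · 2 = 4.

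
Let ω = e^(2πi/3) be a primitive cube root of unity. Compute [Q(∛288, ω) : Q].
[Q(∛288, ω) : Q] = 6

[Q(∛288):Q] = 3 (min poly x^3 - 288, irreducible since 288 is not a perfect cube). [Q(ω):Q] = 2 (min poly x^2 + x + 1). Since Q(∛288) ⊂ R and ω ∉ R, we have ω ∉ Q(∛288), so x^2 + x + 1 remains irreducible over Q(∛288) and [Q(∛288, ω) : Q(∛288)] = 2. By the tower law, [Q(∛288, ω) : Q] = 3 · 2 = 6. (In fact Q(∛288, ω) is the splitting field of x^3 - 288 over Q.)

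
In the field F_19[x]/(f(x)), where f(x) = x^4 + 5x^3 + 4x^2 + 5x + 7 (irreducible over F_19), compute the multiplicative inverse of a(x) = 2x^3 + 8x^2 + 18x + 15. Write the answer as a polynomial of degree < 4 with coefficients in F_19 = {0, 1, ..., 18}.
a(x)^(-1) ≡ 17x^3 + 12x^2 + 17x (mod f(x))

Since f is irreducible over F_19, F_19[x]/(f) is a field and a(x) ≠ 0 has an inverse. Apply the extended Euclidean algorithm to f(x) and a(x) in F_19[x]: f(x) = (10x + 10)·a(x) + (10x^2 + 17x + 9);  a(x) = (4x + 13)·(10x^2 + 17x + 9) + (8x + 12);  (10x^2 + 17x + 9) = (6x + 5)·(8x + 12) + (6). The last nonzero remainder is the constant 6 = gcd(f, a) in F_19. Back-substituting through the division chain expresses 6 = s(x)·a(x) + t(x)·f(x) with s(x) ≡ 7x^3 + 15x^2 + 7x (mod f), so (7x^3 + 15x^2 + 7x)·a(x) ≡ 6 (mod f). Multiplying by 6^(-1) ≡ 16 in F_19 gives a(x)^(-1) ≡ 16·(7x^3 + 15x^2 + 7x) ≡ 17x^3 + 12x^2 + 17x (mod f). Check: (2x^3 + 8x^2 + 18x + 15)·(17x^3 + 12x^2 + 17x) = 15x^6 + 8x^5 + 18x^4 + 18x^3 + 11x^2 + 8x ≡ 1 (mod x^4 + 5x^3 + 4x^2 + 5x + 7).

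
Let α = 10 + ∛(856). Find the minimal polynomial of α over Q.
m_α(x) = x^3 - 30x^2 + 300x - 1856

Set β = α - 10 = ∛(856), so β^3 = 856. Then (α - 10)^3 - 856 = 0, i.e. α is a root of g(x) = (x - 10)^3 - 856 = x^3 - 30x^2 + 300x - 1856. Since g(x) = h(x - 10) where h(x) = x^3 - 856, and h is irreducible over Q (because 856 is not a perfect cube, so h has no rational root, and a monic cubic with no rational root is irreducible), g is also irreducible (irreducibility is preserved under the substitution x → x - 10). Hence m_α(x) = x^3 - 30x^2 + 300x - 1856.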